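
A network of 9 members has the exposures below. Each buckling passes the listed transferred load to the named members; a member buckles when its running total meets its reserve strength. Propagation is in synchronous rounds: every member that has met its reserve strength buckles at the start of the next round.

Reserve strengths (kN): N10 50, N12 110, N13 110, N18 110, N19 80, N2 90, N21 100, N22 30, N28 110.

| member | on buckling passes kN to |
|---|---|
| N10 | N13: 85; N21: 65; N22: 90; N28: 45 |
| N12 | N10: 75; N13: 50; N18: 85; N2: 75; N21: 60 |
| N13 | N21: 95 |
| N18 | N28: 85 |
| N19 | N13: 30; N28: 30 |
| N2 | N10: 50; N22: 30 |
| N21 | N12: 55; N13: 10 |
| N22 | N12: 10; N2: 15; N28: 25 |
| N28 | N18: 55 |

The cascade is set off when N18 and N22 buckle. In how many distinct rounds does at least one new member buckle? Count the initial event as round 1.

2

Round 1 — N18, N22 buckle (initial).
  N12: +10 → 10 < 110
  N2: +15 → 15 < 90
  N28: +85+25 → 110 ≥ 110
Round 2 — N28 buckles.
No further bucklings.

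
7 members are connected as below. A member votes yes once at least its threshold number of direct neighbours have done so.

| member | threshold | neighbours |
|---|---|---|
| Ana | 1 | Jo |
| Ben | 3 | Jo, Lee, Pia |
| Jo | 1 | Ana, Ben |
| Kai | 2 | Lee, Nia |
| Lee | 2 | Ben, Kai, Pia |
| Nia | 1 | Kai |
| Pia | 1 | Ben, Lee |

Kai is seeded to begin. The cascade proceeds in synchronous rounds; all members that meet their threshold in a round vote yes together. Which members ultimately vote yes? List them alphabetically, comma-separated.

Kai, Nia

Round 1 — Kai votes yes (initial).
Round 2 — checking thresholds:
  Lee: 1 of 3 neighbours < 2, below threshold.
  Nia: 1 of 1 neighbours ≥ 1, votes yes.
Round 3 — no new yes votes; cascade stops.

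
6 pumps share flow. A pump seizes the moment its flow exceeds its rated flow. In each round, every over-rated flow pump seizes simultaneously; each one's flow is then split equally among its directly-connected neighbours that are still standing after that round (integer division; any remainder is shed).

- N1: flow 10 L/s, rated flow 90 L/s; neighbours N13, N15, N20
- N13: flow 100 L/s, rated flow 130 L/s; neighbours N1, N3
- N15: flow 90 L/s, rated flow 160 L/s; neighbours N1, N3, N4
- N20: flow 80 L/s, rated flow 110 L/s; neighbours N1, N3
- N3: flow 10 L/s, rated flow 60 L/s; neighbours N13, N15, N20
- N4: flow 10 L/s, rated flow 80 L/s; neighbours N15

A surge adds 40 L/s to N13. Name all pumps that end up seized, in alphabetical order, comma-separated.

N1, N13, N15, N20, N3, N4

Round 1 — N13 at 140 > 130. N13 seizes.
  N13 sheds 140 L/s to N1, N3: 70 each.
    N1: 10+70 = 80 ≤ 90
    N3: 10+70 = 80 > 60
Round 2 — N3 seizes.
  N3 sheds 80 L/s to N15, N20: 40 each.
    N15: 90+40 = 130 ≤ 160
    N20: 80+40 = 120 > 110
Round 3 — N20 seizes.
  N20 sheds 120 L/s to N1: 120 each.
    N1: 80+120 = 200 > 90
Round 4 — N1 seizes.
  N1 sheds 200 L/s to N15: 200 each.
    N15: 130+200 = 330 > 160
Round 5 — N15 seizes.
  N15 sheds 330 L/s to N4: 330 each.
    N4: 10+330 = 340 > 80
Round 6 — N4 seizes.
  N4 sheds 340 L/s: no online neighbours, lost.
No further seizures.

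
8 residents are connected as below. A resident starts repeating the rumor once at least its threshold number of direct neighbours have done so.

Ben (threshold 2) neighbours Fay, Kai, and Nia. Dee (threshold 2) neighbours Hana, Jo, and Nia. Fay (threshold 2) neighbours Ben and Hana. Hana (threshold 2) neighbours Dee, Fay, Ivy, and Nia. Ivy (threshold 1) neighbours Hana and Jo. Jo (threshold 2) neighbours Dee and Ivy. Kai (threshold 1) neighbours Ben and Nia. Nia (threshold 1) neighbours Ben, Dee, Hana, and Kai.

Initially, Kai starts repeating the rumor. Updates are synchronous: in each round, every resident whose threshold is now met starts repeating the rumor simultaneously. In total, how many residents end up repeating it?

3

Round 1 — Kai starts repeating the rumor (initial).
Round 2 — checking thresholds:
  Ben: 1 of 3 neighbours < 2, not yet.
  Nia: 1 of 4 neighbours ≥ 1, starts repeating the rumor.
Round 3 — checking thresholds:
  Ben: 2 of 3 neighbours ≥ 2, starts repeating the rumor.
  Dee: 1 of 3 neighbours < 2, not yet.
  Hana: 1 of 4 neighbours < 2, not yet.
Round 4 — no new spreads; cascade stops.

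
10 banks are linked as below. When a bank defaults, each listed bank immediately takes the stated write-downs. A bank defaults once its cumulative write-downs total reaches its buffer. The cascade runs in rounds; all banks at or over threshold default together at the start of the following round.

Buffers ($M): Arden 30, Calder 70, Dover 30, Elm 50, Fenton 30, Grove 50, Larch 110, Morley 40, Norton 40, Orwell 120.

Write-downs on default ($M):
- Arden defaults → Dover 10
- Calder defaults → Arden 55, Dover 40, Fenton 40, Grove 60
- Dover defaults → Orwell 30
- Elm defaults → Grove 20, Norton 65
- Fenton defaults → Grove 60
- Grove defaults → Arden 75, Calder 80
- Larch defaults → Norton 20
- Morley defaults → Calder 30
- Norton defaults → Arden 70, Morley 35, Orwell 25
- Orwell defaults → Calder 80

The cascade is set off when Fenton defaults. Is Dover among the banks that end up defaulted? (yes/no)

yes

Round 1 — Fenton defaults (initial).
  Grove: +60 → 60 ≥ 50
Round 2 — Grove defaults.
  Arden: +75 → 75 ≥ 30
  Calder: +80 → 80 ≥ 70
Round 3 — Arden, Calder default.
  Dover: +10+40 → 50 ≥ 30
Round 4 — Dover defaults.
  Orwell: +30 → 30 < 120
No further defaults.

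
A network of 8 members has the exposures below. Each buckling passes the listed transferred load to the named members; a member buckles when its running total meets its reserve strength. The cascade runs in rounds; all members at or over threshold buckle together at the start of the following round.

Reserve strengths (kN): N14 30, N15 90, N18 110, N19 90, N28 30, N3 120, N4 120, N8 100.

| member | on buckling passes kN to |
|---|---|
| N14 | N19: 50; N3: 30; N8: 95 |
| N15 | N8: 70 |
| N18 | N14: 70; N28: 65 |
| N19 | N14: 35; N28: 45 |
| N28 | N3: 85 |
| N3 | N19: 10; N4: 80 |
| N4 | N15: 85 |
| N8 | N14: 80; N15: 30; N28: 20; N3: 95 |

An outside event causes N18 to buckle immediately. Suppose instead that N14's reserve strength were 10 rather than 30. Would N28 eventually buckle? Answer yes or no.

With N14's reserve strength at 10:
Round 1 — N18 buckles (initial).
  N14: +70 → 70 ≥ 10
  N28: +65 → 65 ≥ 30
Round 2 — N14, N28 buckle.
  N19: +50 → 50 < 90
  N3: +30+85 → 115 < 120
  N8: +95 → 95 < 100
No further bucklings.

yes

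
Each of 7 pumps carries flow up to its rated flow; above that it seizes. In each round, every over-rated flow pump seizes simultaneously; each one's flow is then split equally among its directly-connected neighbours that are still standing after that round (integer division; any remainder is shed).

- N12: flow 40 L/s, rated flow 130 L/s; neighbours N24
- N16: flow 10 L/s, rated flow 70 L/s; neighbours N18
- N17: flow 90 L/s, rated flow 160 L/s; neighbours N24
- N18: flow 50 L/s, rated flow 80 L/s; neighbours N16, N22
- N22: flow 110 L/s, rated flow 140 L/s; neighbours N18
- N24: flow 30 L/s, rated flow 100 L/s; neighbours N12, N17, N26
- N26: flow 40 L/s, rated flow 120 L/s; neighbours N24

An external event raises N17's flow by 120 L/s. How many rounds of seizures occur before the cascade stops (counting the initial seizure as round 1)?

3

Round 1 — N17 at 210 > 160. N17 seizes.
  N17 sheds 210 L/s to N24: 210 each.
    N24: 30+210 = 240 > 100
Round 2 — N24 seizes.
  N24 sheds 240 L/s to N12, N26: 120 each.
    N12: 40+120 = 160 > 130
    N26: 40+120 = 160 > 120
Round 3 — N12, N26 seize.
  N12 sheds 160 L/s: no online neighbours, lost.
  N26 sheds 160 L/s: no online neighbours, lost.
No further seizures.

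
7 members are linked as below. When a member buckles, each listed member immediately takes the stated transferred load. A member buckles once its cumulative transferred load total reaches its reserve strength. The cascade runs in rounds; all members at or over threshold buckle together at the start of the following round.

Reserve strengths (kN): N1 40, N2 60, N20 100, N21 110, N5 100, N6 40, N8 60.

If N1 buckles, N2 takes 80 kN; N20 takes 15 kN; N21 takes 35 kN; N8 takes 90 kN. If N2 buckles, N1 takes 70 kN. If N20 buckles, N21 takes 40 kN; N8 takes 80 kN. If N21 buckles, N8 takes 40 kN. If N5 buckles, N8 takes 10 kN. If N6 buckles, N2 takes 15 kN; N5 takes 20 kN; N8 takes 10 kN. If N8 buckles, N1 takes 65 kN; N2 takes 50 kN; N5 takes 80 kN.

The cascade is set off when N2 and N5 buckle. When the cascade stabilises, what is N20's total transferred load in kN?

15

Round 1 — N2, N5 buckle (initial).
  N1: +70 → 70 ≥ 40
  N8: +10 → 10 < 60
Round 2 — N1 buckles.
  N20: +15 → 15 < 100
  N21: +35 → 35 < 110
  N8: +90 → 100 ≥ 60
Round 3 — N8 buckles.
No further bucklings.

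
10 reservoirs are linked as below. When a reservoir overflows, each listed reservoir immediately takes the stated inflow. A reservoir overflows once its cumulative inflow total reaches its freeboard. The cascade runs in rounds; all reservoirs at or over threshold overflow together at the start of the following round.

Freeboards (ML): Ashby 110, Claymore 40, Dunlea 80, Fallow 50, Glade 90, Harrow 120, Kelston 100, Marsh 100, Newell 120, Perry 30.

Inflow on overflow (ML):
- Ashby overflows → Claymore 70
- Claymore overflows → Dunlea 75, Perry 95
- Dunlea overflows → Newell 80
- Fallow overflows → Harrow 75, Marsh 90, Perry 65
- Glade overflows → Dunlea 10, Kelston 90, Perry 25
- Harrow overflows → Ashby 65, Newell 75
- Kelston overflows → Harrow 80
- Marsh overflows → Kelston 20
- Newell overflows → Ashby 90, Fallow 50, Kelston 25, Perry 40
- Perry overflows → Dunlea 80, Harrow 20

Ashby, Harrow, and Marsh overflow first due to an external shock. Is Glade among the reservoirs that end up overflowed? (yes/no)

no

Round 1 — Ashby, Harrow, Marsh overflow (initial).
  Claymore: +70 → 70 ≥ 40
  Kelston: +20 → 20 < 100
  Newell: +75 → 75 < 120
Round 2 — Claymore overflows.
  Dunlea: +75 → 75 < 80
  Perry: +95 → 95 ≥ 30
Round 3 — Perry overflows.
  Dunlea: +80 → 155 ≥ 80
Round 4 — Dunlea overflows.
  Newell: +80 → 155 ≥ 120
Round 5 — Newell overflows.
  Fallow: +50 → 50 ≥ 50
  Kelston: +25 → 45 < 100
Round 6 — Fallow overflows.
No further overflows.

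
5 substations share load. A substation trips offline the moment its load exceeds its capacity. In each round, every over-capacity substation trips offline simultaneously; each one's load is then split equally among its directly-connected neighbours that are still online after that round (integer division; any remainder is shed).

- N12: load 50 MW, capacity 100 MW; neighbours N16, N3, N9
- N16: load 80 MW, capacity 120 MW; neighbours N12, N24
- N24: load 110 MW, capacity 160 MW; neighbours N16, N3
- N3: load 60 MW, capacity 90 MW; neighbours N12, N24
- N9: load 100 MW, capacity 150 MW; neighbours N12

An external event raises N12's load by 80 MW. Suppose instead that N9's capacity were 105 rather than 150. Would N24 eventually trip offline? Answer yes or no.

With N9's capacity at 105:
Round 1 — N12 at 130 > 100. N12 trips offline.
  N12 sheds 130 MW to N16, N3, N9: 43 each (1 lost).
    N16: 80+43 = 123 > 120
    N3: 60+43 = 103 > 90
    N9: 100+43 = 143 > 105
Round 2 — N16, N3, N9 trip offline.
  N16 sheds 123 MW to N24: 123 each.
    N24: 110+123 = 233 > 160
  N3 sheds 103 MW to N24: 103 each.
    N24: 233+103 = 336 > 160
  N9 sheds 143 MW: no online neighbours, lost.
Round 3 — N24 trips offline.
  N24 sheds 336 MW: no online neighbours, lost.
No further trips.

yes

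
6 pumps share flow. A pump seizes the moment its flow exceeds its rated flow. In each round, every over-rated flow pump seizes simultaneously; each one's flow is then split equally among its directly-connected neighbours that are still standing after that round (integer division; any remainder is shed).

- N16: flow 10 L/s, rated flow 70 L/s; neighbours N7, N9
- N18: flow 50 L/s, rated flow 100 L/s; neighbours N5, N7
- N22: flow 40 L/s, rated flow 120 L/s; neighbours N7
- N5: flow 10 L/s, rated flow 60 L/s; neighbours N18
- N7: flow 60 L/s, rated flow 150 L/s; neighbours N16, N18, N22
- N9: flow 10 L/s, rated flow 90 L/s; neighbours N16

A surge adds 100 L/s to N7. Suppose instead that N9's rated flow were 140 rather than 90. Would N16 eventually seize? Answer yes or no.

With N9's rated flow at 140:
Round 1 — N7 at 160 > 150. N7 seizes.
  N7 sheds 160 L/s to N16, N18, N22: 53 each (1 lost).
    N16: 10+53 = 63 ≤ 70
    N18: 50+53 = 103 > 100
    N22: 40+53 = 93 ≤ 120
Round 2 — N18 seizes.
  N18 sheds 103 L/s to N5: 103 each.
    N5: 10+103 = 113 > 60
Round 3 — N5 seizes.
  N5 sheds 113 L/s: no online neighbours, lost.
No further seizures.

no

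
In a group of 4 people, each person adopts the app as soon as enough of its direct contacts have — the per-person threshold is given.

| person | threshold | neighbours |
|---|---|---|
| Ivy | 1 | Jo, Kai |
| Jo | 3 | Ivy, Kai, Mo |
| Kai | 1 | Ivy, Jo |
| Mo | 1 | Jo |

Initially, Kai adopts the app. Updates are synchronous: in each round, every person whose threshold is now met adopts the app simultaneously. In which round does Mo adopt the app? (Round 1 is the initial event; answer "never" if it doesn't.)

Round 1 — Kai adopts the app (initial).
Round 2 — checking thresholds:
  Ivy: 1 of 2 neighbours ≥ 1, adopts the app.
  Jo: 1 of 3 neighbours < 3, not yet.
Round 3 — no new adoptions; cascade stops.

never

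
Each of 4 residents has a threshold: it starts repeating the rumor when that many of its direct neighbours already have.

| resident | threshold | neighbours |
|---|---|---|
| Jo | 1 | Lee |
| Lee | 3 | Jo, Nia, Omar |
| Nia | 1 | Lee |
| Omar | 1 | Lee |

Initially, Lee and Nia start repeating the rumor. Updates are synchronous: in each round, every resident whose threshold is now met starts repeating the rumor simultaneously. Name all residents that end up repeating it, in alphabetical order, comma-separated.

Round 1 — Lee, Nia start repeating the rumor (initial).
Round 2 — checking thresholds:
  Jo: 1 of 1 neighbours ≥ 1, starts repeating the rumor.
  Omar: 1 of 1 neighbours ≥ 1, starts repeating the rumor.
Round 3 — no new spreads; cascade stops.

Jo, Lee, Nia, Omar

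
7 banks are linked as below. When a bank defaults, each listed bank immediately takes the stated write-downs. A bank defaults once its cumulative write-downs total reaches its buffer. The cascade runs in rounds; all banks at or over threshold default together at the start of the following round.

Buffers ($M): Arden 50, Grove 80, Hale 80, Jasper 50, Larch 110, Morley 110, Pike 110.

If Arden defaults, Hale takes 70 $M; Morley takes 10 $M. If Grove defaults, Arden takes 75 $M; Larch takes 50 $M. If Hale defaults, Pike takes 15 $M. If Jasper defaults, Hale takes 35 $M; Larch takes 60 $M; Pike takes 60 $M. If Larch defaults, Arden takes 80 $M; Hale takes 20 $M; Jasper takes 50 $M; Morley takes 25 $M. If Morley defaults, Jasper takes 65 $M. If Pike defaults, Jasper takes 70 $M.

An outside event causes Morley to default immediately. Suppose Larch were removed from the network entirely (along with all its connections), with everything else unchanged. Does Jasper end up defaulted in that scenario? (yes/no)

With Larch removed:
Round 1 — Morley defaults (initial).
  Jasper: +65 → 65 ≥ 50
Round 2 — Jasper defaults.
  Hale: +35 → 35 < 80
  Pike: +60 → 60 < 110
No further defaults.

yes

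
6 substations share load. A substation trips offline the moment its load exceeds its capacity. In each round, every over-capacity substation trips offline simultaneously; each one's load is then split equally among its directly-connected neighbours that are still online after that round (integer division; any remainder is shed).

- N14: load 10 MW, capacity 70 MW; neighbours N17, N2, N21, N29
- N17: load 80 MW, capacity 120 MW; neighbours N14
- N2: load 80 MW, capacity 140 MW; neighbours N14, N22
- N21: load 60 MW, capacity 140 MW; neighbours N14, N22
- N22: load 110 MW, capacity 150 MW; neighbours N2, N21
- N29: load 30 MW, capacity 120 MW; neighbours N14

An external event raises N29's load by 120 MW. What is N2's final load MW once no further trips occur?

Round 1 — N29 at 150 > 120. N29 trips offline.
  N29 sheds 150 MW to N14: 150 each.
    N14: 10+150 = 160 > 70
Round 2 — N14 trips offline.
  N14 sheds 160 MW to N17, N2, N21: 53 each (1 lost).
    N17: 80+53 = 133 > 120
    N2: 80+53 = 133 ≤ 140
    N21: 60+53 = 113 ≤ 140
Round 3 — N17 trips offline.
  N17 sheds 133 MW: no online neighbours, lost.
No further trips.

133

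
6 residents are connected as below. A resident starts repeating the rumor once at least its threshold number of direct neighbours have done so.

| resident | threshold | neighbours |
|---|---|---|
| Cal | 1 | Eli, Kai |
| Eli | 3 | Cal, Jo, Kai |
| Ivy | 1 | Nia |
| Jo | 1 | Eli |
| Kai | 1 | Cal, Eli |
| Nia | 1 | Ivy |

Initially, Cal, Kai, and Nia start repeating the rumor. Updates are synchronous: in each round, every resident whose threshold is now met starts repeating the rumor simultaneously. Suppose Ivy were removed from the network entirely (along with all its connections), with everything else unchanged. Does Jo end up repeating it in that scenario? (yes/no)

no

With Ivy removed:
Round 1 — Cal, Kai, Nia start repeating the rumor (initial).
Round 2 — no new spreads; cascade stops.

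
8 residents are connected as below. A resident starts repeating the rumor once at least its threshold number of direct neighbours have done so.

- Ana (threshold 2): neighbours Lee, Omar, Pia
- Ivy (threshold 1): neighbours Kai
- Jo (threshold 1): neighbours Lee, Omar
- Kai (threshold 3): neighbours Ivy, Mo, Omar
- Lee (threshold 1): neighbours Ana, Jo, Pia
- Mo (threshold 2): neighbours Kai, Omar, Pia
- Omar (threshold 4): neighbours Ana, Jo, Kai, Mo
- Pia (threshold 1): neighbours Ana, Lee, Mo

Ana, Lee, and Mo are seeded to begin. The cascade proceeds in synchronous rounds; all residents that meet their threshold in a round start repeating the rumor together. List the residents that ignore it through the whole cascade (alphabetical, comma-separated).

Round 1 — Ana, Lee, Mo start repeating the rumor (initial).
Round 2 — checking thresholds:
  Jo: 1 of 2 neighbours ≥ 1, starts repeating the rumor.
  Kai: 1 of 3 neighbours < 3, not yet.
  Omar: 2 of 4 neighbours < 4, not yet.
  Pia: 3 of 3 neighbours ≥ 1, starts repeating the rumor.
Round 3 — no new spreads; cascade stops.

Ivy, Kai, Omar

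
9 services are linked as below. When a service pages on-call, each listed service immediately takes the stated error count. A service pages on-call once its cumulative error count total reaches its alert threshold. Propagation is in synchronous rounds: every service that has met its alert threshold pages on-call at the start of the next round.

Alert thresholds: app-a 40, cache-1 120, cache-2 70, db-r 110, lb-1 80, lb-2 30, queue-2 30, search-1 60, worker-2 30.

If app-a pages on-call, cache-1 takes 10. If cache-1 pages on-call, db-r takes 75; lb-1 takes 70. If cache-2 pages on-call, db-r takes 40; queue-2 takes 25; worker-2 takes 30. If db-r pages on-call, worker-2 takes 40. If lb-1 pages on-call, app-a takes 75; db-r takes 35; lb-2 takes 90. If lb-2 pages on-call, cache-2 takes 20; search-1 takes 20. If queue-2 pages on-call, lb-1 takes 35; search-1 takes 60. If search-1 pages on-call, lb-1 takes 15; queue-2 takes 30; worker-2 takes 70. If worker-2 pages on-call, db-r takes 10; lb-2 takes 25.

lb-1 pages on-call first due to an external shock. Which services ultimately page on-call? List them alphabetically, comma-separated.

app-a, lb-1, lb-2

Round 1 — lb-1 pages on-call (initial).
  app-a: +75 → 75 ≥ 40
  db-r: +35 → 35 < 110
  lb-2: +90 → 90 ≥ 30
Round 2 — app-a, lb-2 page on-call.
  cache-1: +10 → 10 < 120
  cache-2: +20 → 20 < 70
  search-1: +20 → 20 < 60
No further pages.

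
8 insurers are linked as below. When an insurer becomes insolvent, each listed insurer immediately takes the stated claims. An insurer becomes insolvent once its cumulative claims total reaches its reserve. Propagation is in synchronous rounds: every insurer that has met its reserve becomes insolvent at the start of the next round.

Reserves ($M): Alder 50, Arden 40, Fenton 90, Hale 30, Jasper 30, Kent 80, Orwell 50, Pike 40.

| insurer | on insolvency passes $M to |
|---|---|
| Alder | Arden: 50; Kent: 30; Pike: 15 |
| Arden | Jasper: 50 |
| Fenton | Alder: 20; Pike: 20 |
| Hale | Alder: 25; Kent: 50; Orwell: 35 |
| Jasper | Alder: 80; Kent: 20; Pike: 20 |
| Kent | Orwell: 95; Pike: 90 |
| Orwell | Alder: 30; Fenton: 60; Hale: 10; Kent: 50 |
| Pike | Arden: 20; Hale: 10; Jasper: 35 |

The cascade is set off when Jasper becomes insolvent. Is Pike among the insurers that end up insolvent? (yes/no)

Round 1 — Jasper becomes insolvent (initial).
  Alder: +80 → 80 ≥ 50
  Kent: +20 → 20 < 80
  Pike: +20 → 20 < 40
Round 2 — Alder becomes insolvent.
  Arden: +50 → 50 ≥ 40
  Kent: +30 → 50 < 80
  Pike: +15 → 35 < 40
Round 3 — Arden becomes insolvent.
No further insolvencies.

no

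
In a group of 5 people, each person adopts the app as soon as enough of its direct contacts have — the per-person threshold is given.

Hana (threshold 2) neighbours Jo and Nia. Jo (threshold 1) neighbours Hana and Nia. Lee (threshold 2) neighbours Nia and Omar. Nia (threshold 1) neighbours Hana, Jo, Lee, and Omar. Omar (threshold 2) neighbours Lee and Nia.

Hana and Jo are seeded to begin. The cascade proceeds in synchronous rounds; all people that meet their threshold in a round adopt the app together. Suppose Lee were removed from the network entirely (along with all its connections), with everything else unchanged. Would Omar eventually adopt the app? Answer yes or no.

no

With Lee removed:
Round 1 — Hana, Jo adopt the app (initial).
Round 2 — checking thresholds:
  Nia: 2 of 3 neighbours ≥ 1, adopts the app.
Round 3 — no new adoptions; cascade stops.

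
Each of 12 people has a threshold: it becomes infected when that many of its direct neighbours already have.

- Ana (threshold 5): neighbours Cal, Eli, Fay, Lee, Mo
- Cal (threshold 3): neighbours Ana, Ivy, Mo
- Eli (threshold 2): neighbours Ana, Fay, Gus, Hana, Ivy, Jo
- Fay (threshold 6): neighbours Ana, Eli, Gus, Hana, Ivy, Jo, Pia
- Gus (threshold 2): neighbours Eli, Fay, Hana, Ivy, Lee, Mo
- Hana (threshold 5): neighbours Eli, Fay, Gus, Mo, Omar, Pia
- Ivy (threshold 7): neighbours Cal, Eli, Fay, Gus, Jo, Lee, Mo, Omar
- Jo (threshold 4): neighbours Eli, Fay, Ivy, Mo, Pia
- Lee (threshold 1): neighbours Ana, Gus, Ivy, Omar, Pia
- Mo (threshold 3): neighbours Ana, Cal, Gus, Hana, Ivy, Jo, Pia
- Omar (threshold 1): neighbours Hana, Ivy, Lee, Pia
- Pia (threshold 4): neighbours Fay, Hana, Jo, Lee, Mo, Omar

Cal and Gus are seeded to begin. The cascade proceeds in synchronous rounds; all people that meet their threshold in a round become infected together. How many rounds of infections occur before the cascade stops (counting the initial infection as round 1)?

3

Round 1 — Cal, Gus become infected (initial).
Round 2 — checking thresholds:
  Ana: 1 of 5 neighbours < 5, below threshold.
  Eli: 1 of 6 neighbours < 2, below threshold.
  Fay: 1 of 7 neighbours < 6, below threshold.
  Hana: 1 of 6 neighbours < 5, below threshold.
  Ivy: 2 of 8 neighbours < 7, below threshold.
  Lee: 1 of 5 neighbours ≥ 1, becomes infected.
  Mo: 2 of 7 neighbours < 3, below threshold.
Round 3 — checking thresholds:
  Ana: 2 of 5 neighbours < 5, below threshold.
  Eli: 1 of 6 neighbours < 2, below threshold.
  Fay: 1 of 7 neighbours < 6, below threshold.
  Hana: 1 of 6 neighbours < 5, below threshold.
  Ivy: 3 of 8 neighbours < 7, below threshold.
  Mo: 2 of 7 neighbours < 3, below threshold.
  Omar: 1 of 4 neighbours ≥ 1, becomes infected.
  Pia: 1 of 6 neighbours < 4, below threshold.
Round 4 — no new infections; cascade stops.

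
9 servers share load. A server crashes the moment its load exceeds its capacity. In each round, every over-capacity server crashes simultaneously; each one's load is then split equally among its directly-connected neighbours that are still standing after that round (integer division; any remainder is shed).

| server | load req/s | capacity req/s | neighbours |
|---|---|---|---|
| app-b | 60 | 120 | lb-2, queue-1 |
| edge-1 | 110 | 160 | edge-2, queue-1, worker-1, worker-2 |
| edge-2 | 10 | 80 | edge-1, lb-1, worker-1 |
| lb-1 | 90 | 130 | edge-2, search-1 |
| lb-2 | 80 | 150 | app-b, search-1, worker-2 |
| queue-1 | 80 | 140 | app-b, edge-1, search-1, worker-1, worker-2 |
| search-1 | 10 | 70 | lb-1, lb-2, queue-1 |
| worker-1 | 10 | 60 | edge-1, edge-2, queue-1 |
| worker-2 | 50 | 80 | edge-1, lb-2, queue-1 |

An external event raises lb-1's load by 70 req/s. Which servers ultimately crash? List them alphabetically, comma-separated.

Round 1 — lb-1 at 160 > 130. lb-1 crashes.
  lb-1 sheds 160 req/s to edge-2, search-1: 80 each.
    edge-2: 10+80 = 90 > 80
    search-1: 10+80 = 90 > 70
Round 2 — edge-2, search-1 crash.
  edge-2 sheds 90 req/s to edge-1, worker-1: 45 each.
    edge-1: 110+45 = 155 ≤ 160
    worker-1: 10+45 = 55 ≤ 60
  search-1 sheds 90 req/s to lb-2, queue-1: 45 each.
    lb-2: 80+45 = 125 ≤ 150
    queue-1: 80+45 = 125 ≤ 140
No further crashes.

edge-2, lb-1, search-1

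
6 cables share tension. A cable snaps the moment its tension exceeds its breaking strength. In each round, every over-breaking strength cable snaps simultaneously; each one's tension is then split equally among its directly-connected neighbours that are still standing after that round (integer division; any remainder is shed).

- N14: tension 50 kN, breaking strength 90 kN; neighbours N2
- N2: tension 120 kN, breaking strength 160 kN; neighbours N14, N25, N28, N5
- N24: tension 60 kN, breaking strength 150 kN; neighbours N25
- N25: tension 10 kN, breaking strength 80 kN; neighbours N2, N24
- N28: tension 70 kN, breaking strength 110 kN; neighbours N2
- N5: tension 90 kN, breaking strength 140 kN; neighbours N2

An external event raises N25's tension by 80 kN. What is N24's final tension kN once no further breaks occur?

Round 1 — N25 at 90 > 80. N25 snaps.
  N25 sheds 90 kN to N2, N24: 45 each.
    N2: 120+45 = 165 > 160
    N24: 60+45 = 105 ≤ 150
Round 2 — N2 snaps.
  N2 sheds 165 kN to N14, N28, N5: 55 each.
    N14: 50+55 = 105 > 90
    N28: 70+55 = 125 > 110
    N5: 90+55 = 145 > 140
Round 3 — N14, N28, N5 snap.
  N14 sheds 105 kN: no online neighbours, lost.
  N28 sheds 125 kN: no online neighbours, lost.
  N5 sheds 145 kN: no online neighbours, lost.
No further breaks.

105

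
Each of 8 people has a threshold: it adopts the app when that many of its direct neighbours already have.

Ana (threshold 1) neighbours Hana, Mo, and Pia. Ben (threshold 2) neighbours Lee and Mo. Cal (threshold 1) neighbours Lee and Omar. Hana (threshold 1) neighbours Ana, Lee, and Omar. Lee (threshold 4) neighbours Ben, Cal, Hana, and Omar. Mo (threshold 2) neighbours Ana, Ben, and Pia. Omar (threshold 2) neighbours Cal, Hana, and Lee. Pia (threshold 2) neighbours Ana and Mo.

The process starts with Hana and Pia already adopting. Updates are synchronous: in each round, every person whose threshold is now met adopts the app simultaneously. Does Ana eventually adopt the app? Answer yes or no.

yes

Round 1 — Hana, Pia adopt the app (initial).
Round 2 — checking thresholds:
  Ana: 2 of 3 neighbours ≥ 1, adopts the app.
  Lee: 1 of 4 neighbours < 4, holds.
  Mo: 1 of 3 neighbours < 2, holds.
  Omar: 1 of 3 neighbours < 2, holds.
Round 3 — checking thresholds:
  Lee: 1 of 4 neighbours < 4, holds.
  Mo: 2 of 3 neighbours ≥ 2, adopts the app.
  Omar: 1 of 3 neighbours < 2, holds.
Round 4 — no new adoptions; cascade stops.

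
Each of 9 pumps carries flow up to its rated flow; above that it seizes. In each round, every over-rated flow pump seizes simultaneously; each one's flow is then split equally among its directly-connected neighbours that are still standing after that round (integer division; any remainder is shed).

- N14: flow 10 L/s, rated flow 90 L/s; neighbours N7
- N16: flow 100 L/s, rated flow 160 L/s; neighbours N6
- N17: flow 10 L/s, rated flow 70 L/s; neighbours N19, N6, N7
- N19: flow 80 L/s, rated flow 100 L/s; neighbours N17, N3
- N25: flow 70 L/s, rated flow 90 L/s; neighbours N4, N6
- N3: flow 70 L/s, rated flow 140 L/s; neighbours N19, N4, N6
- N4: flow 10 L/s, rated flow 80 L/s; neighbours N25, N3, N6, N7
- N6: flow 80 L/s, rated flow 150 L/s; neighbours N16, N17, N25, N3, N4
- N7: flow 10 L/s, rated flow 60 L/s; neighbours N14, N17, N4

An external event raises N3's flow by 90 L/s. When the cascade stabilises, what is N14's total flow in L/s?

Round 1 — N3 at 160 > 140. N3 seizes.
  N3 sheds 160 L/s to N19, N4, N6: 53 each (1 lost).
    N19: 80+53 = 133 > 100
    N4: 10+53 = 63 ≤ 80
    N6: 80+53 = 133 ≤ 150
Round 2 — N19 seizes.
  N19 sheds 133 L/s to N17: 133 each.
    N17: 10+133 = 143 > 70
Round 3 — N17 seizes.
  N17 sheds 143 L/s to N6, N7: 71 each (1 lost).
    N6: 133+71 = 204 > 150
    N7: 10+71 = 81 > 60
Round 4 — N6, N7 seize.
  N6 sheds 204 L/s to N16, N25, N4: 68 each.
    N16: 100+68 = 168 > 160
    N25: 70+68 = 138 > 90
    N4: 63+68 = 131 > 80
  N7 sheds 81 L/s to N14, N4: 40 each (1 lost).
    N14: 10+40 = 50 ≤ 90
    N4: 131+40 = 171 > 80
Round 5 — N16, N25, N4 seize.
  N16 sheds 168 L/s: no online neighbours, lost.
  N25 sheds 138 L/s: no online neighbours, lost.
  N4 sheds 171 L/s: no online neighbours, lost.
No further seizures.

50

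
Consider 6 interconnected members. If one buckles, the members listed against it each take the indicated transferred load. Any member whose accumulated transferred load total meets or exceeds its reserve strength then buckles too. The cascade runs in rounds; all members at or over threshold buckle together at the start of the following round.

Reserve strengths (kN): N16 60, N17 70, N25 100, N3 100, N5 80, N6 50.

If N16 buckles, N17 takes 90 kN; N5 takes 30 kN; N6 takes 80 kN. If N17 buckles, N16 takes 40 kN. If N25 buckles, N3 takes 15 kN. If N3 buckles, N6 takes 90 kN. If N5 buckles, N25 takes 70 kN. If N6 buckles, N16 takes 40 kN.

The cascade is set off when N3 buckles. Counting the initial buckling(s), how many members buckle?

Round 1 — N3 buckles (initial).
  N6: +90 → 90 ≥ 50
Round 2 — N6 buckles.
  N16: +40 → 40 < 60
No further bucklings.

2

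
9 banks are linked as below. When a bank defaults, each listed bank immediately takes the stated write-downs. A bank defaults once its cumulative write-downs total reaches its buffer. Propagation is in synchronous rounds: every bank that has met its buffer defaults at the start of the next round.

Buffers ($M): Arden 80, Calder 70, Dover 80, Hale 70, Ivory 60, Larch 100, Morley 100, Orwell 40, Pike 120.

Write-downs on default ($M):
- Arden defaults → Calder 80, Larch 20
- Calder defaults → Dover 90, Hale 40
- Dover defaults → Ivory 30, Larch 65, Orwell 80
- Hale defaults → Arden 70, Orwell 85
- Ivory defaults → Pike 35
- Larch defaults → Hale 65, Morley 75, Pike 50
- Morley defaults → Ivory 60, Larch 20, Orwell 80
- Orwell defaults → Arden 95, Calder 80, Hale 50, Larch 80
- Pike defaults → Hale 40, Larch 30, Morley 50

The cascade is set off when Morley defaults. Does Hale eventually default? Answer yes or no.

yes

Round 1 — Morley defaults (initial).
  Ivory: +60 → 60 ≥ 60
  Larch: +20 → 20 < 100
  Orwell: +80 → 80 ≥ 40
Round 2 — Ivory, Orwell default.
  Arden: +95 → 95 ≥ 80
  Calder: +80 → 80 ≥ 70
  Hale: +50 → 50 < 70
  Larch: +80 → 100 ≥ 100
  Pike: +35 → 35 < 120
Round 3 — Arden, Calder, Larch default.
  Dover: +90 → 90 ≥ 80
  Hale: +40+65 → 155 ≥ 70
  Pike: +50 → 85 < 120
Round 4 — Dover, Hale default.
No further defaults.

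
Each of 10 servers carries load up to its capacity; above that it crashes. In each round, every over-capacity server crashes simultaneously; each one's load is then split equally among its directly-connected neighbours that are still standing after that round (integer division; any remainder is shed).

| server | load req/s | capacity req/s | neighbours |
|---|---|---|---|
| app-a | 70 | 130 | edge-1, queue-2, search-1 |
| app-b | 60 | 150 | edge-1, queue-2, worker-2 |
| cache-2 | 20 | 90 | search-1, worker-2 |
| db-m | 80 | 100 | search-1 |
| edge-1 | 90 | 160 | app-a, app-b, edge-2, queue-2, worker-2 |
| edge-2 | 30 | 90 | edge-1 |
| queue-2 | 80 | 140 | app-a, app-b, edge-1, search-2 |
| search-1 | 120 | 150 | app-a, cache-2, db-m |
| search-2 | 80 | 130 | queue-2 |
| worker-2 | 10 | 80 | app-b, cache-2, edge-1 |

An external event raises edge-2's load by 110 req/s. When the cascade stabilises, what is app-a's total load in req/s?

Round 1 — edge-2 at 140 > 90. edge-2 crashes.
  edge-2 sheds 140 req/s to edge-1: 140 each.
    edge-1: 90+140 = 230 > 160
Round 2 — edge-1 crashes.
  edge-1 sheds 230 req/s to app-a, app-b, queue-2, worker-2: 57 each (2 lost).
    app-a: 70+57 = 127 ≤ 130
    app-b: 60+57 = 117 ≤ 150
    queue-2: 80+57 = 137 ≤ 140
    worker-2: 10+57 = 67 ≤ 80
No further crashes.

127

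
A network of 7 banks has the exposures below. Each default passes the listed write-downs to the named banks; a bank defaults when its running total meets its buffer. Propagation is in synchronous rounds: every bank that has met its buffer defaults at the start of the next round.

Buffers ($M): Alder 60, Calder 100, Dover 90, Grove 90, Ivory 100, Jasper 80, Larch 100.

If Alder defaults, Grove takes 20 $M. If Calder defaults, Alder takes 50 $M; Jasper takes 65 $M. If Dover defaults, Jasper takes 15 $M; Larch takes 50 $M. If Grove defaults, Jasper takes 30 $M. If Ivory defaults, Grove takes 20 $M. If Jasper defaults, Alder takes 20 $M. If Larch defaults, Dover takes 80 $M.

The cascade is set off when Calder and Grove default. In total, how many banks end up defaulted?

Round 1 — Calder, Grove default (initial).
  Alder: +50 → 50 < 60
  Jasper: +65+30 → 95 ≥ 80
Round 2 — Jasper defaults.
  Alder: +20 → 70 ≥ 60
Round 3 — Alder defaults.
No further defaults.

4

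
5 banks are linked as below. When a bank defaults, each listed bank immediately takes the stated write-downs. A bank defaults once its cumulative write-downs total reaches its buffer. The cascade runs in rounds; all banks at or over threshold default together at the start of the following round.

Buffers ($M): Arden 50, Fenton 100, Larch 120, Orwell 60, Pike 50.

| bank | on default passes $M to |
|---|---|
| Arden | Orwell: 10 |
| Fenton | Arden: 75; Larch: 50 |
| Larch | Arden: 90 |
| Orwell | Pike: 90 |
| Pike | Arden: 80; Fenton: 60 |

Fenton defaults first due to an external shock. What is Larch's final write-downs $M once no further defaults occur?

Round 1 — Fenton defaults (initial).
  Arden: +75 → 75 ≥ 50
  Larch: +50 → 50 < 120
Round 2 — Arden defaults.
  Orwell: +10 → 10 < 60
No further defaults.

50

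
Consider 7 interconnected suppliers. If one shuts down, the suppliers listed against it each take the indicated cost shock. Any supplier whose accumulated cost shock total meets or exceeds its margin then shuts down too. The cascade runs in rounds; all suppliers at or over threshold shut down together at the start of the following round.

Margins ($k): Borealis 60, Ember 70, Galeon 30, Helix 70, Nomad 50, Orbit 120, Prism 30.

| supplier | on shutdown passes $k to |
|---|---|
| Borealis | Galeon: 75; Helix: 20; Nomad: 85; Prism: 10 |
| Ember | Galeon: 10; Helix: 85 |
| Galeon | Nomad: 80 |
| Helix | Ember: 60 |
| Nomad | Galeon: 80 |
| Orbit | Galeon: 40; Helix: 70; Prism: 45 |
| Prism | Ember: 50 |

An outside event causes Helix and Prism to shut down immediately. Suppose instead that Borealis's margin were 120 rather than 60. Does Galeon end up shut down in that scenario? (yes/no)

With Borealis's margin at 120:
Round 1 — Helix, Prism shut down (initial).
  Ember: +60+50 → 110 ≥ 70
Round 2 — Ember shuts down.
  Galeon: +10 → 10 < 30
No further shutdowns.

no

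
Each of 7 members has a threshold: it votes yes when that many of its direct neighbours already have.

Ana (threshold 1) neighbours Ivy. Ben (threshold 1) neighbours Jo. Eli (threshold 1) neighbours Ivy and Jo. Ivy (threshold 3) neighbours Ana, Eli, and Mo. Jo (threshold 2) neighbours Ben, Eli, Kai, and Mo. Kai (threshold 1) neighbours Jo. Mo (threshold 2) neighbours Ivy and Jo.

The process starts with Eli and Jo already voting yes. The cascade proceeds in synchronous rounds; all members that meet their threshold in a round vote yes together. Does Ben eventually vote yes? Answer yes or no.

yes

Round 1 — Eli, Jo vote yes (initial).
Round 2 — checking thresholds:
  Ben: 1 of 1 neighbours ≥ 1, votes yes.
  Ivy: 1 of 3 neighbours < 3, holds.
  Kai: 1 of 1 neighbours ≥ 1, votes yes.
  Mo: 1 of 2 neighbours < 2, holds.
Round 3 — no new yes votes; cascade stops.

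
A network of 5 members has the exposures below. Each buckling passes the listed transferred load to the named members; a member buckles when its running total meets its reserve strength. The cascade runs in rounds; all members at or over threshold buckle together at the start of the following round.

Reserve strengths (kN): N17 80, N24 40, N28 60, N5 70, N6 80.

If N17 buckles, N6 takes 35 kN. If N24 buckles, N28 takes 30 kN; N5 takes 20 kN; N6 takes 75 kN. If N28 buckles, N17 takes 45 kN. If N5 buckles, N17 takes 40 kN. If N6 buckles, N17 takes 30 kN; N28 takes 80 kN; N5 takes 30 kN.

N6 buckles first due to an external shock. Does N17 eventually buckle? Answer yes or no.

Round 1 — N6 buckles (initial).
  N17: +30 → 30 < 80
  N28: +80 → 80 ≥ 60
  N5: +30 → 30 < 70
Round 2 — N28 buckles.
  N17: +45 → 75 < 80
No further bucklings.

no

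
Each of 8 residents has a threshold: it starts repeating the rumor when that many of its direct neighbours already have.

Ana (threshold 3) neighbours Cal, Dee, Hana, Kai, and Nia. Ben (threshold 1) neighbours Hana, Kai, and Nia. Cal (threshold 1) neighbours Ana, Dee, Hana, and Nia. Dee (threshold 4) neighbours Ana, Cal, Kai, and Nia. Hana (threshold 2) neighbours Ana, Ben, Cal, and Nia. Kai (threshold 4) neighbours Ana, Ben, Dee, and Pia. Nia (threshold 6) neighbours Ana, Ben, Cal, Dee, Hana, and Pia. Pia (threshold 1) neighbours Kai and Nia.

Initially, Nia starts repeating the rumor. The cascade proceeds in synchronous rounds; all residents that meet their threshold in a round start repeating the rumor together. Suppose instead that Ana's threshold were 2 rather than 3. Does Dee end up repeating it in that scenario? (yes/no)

no

With Ana's threshold at 2:
Round 1 — Nia starts repeating the rumor (initial).
Round 2 — checking thresholds:
  Ana: 1 of 5 neighbours < 2, below threshold.
  Ben: 1 of 3 neighbours ≥ 1, starts repeating the rumor.
  Cal: 1 of 4 neighbours ≥ 1, starts repeating the rumor.
  Dee: 1 of 4 neighbours < 4, below threshold.
  Hana: 1 of 4 neighbours < 2, below threshold.
  Pia: 1 of 2 neighbours ≥ 1, starts repeating the rumor.
Round 3 — checking thresholds:
  Ana: 2 of 5 neighbours ≥ 2, starts repeating the rumor.
  Dee: 2 of 4 neighbours < 4, below threshold.
  Hana: 3 of 4 neighbours ≥ 2, starts repeating the rumor.
  Kai: 2 of 4 neighbours < 4, below threshold.
Round 4 — no new spreads; cascade stops.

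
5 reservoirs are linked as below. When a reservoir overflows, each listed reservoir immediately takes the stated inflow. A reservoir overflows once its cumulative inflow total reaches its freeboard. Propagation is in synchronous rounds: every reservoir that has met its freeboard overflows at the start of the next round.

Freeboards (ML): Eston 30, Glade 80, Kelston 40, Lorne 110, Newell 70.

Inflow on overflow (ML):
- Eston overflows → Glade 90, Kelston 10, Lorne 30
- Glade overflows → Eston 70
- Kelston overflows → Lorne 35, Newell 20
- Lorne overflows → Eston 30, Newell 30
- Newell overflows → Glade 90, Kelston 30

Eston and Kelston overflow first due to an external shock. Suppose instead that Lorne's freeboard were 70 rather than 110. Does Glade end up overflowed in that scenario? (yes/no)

yes

With Lorne's freeboard at 70:
Round 1 — Eston, Kelston overflow (initial).
  Glade: +90 → 90 ≥ 80
  Lorne: +30+35 → 65 < 70
  Newell: +20 → 20 < 70
Round 2 — Glade overflows.
No further overflows.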